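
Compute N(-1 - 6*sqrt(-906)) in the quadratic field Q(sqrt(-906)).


N(a + b*sqrt(d)) = a^2 - d*b^2
= (-1)^2 - (-906)*(-6)^2
= 1 + 32616
= 32617

32617


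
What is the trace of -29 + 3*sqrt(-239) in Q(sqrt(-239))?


Tr(a + b*sqrt(d)) = (a + b*sqrt(d)) + (a - b*sqrt(d)) = 2a
= 2 * (-29)
= -58

-58


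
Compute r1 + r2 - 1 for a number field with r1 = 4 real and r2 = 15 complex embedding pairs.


By Dirichlet's unit theorem:
rank = r1 + r2 - 1
= 4 + 15 - 1
= 18

18


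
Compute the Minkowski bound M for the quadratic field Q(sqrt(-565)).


d = -565, d mod 4 = 3, so disc(K) = 4d = -2260; |disc(K)| = 2260
Imaginary quadratic field, so n = 2, s = r2 = 1, r1 = 0
M = (n!/n^n) * (4/pi)^s * sqrt(|disc(K)|) = (2!/2^2) * (4/pi)^1 * sqrt(2260)
= 0.5 * 1.273240 * 47.539457
= 30.2646

30.2646


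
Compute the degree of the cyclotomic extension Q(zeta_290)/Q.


The degree equals Euler's totient phi(290).
290 = 2 * 5 * 29
phi(290) = 112

112


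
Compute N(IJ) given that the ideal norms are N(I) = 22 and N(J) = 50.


N(IJ) = N(I) * N(J)
= 22 * 50
= 1100

1100


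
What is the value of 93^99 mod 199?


p = 199 is prime and the exponent is (p-1)/2 = 99, so by Euler's criterion 93^99 = (93/199) = +1 or -1 mod 199.
Compute by square-and-multiply:
  99 = 64 + 32 + 2 + 1 (binary 1100011)
  Repeated squaring mod 199: 93^1 = 93, 93^2 = 92, 93^4 = 106, 93^8 = 92, 93^16 = 106, 93^32 = 92, 93^64 = 106
  93^99 = 93^64 * 93^32 * 93^2 * 93^1 = 106 * 92 * 92 * 93 mod 199
    106 * 92 = 9752 = 1 mod 199
    1 * 92 = 92 = 92 mod 199
    92 * 93 = 8556 = 198 mod 199
  93^99 = 198 mod 199
Result 198 = p - 1 = -1 mod 199: 93 is a quadratic non-residue mod 199. As a residue in [0, p-1] the value is 198.
93^99 mod 199 = 198

198


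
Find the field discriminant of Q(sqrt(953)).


For K = Q(sqrt(d)) with d squarefree: disc(K) = d if d = 1 mod 4, and disc(K) = 4d if d = 2 or 3 mod 4.
Here d = 953, and d mod 4 = 1.
d = 1 mod 4 (O_K = Z[(1+sqrt(d))/2]), so disc(K) = d = 953

953


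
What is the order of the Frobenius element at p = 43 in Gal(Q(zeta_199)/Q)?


The Frobenius at p in Gal(Q(zeta_n)/Q) = (Z/nZ)* is the class of p, so its order is ord_199(43), the smallest k >= 1 with 43^k = 1 mod 199.
n = 199 = 199, phi(199) = 198; the order divides phi(n).
Divisors of 198: 1, 2, 3, 6, 9, 11, 18, 22, 33, 66, 99, 198
Repeated squaring mod 199: 43^1 = 43, 43^2 = 58, 43^4 = 180, 43^8 = 162, 43^16 = 175, 43^32 = 178, 43^64 = 43, 43^128 = 58
Test divisors in increasing order:
  k=1: 43^1 = 43 mod 199
  k=2: 43^2 = 58 mod 199
  k=3: 43^3 = 58 * 43 = 106 mod 199
  k=6: 43^6 = 180 * 58 = 92 mod 199
  k=9: 43^9 = 162 * 43 = 1 mod 199  <- first divisor giving 1
Order = 9

9


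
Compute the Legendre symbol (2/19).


p = 19 is prime, so compute (2/19) with the reciprocity algorithm (Jacobi-symbol steps: pull out 2s via (2/n), flip via reciprocity, reduce):
  pull out 2: (2/19) = -1  (since 19 mod 8 = 3)
  (1/19) = 1
Product of signs = -1
(2/19) = -1

-1


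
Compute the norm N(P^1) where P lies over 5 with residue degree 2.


N(P^a) = p^(a*f)
= 5^(1*2)
= 5^2
= 25

25


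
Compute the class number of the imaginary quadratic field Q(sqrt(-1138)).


K = Q(sqrt(-1138)). d mod 4 = 2, so D = disc(K) = 4d = -4552
h(K) equals the number of primitive reduced positive-definite forms (a, b, c) = a*x^2 + b*x*y + c*y^2 with b^2 - 4ac = D,
where reduced means |b| <= a <= c, with b >= 0 whenever |b| = a or a = c, and primitive means gcd(a, b, c) = 1.
Reduced forces 3a^2 <= |D| = 4552, so 1 <= a <= 38; b must have the parity of D, and c = (b^2 - D)/(4a) must be an integer >= a.
Enumerate a = 1..38, b in [-a, a]:
  a=1: (1, 0, 1138)  [1]
  a=2: (2, 0, 569)  [1]
  a=3..16: none
  a=17: (17, -2, 67), (17, 2, 67)  [2]
  a=18..22: none
  a=23: (23, -18, 53), (23, 18, 53)  [2]
  a=24..28: none
  a=29: (29, -28, 46), (29, 28, 46)  [2]
  a=30: none
  a=31: (31, -6, 37), (31, 6, 37)  [2]
  a=32..33: none
  a=34: (34, -32, 41), (34, 32, 41)  [2]
  a=35..38: none
Total reduced forms: 1 + 1 + 2 + 2 + 2 + 2 + 2 = 12
h = 12

12


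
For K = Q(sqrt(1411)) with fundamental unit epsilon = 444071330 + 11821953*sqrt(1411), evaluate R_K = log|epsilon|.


epsilon = 444071330 + 11821953*sqrt(1411)
= 8.8814e+08
R = ln(8.8814e+08)
= 20.6046

20.6046


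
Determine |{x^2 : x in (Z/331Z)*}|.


For prime p, the number of non-zero quadratic residues is (p-1)/2.
= (331-1)/2
= 165

165


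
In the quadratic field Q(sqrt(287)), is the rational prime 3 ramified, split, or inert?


K = Q(sqrt(287)). Since d mod 4 = 3, disc(K) = 1148.
Check p | disc: 1148 mod 3 = 2.
p does not divide disc. Compute Legendre symbol (d/p):
2^((3-1)/2) mod 3 = -1
(d/p) = -1, so p is inert: (p) stays prime with e=1, f=2, g=1.
Therefore p is inert.

inert


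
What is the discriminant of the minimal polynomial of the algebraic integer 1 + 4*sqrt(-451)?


The element 1 + 4*sqrt(-451) has minimal polynomial:
x^2 - 2*x + 7217
Discriminant = (-2)^2 - 4*(7217)
= 4 - 28868
= -28864

-28864


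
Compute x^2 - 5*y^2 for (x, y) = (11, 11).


x^2 - d*y^2
= 11^2 - 5*11^2
= 121 - 605
= -484

-484


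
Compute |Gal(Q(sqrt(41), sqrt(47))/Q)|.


The 2 square roots of distinct primes are multiplicatively independent over Q,
so [K:Q] = 2^2 and Gal(K/Q) is isomorphic to (Z/2Z)^2.
|Gal| = 2^2 = 4

4


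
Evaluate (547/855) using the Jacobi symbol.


Compute (547/855) via quadratic reciprocity:
  reciprocity: (547/855) -> -(855/547)
  reduce: (308/547)
  pull out 2: (2/547) = -1  (since 547 mod 8 = 3)
  pull out 2: (2/547) = -1  (since 547 mod 8 = 3)
  reciprocity: (77/547) -> +(547/77)
  reduce: (8/77)
  pull out 2: (2/77) = -1  (since 77 mod 8 = 5)
  pull out 2: (2/77) = -1  (since 77 mod 8 = 5)
  pull out 2: (2/77) = -1  (since 77 mod 8 = 5)
  (1/77) = 1
Product of signs = 1

1


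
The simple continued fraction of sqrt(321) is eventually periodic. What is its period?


Run the CF algorithm for sqrt(321).
a_0 = floor(sqrt(321)) = 17; set m_0=0, q_0=1.
Recurrence: m' = q*a - m,  q' = (d - m'^2)/q,  a' = floor((a_0 + m')/q').
  step 1: m=17, q=32, a=1
  step 2: m=15, q=3, a=10
  step 3: m=15, q=32, a=1
  step 4: m=17, q=1, a=34
a_4 = 2*a_0 = 34, so the period closes here.
sqrt(321) = [17; 1, 10, 1, 34]
Period length = 4

4


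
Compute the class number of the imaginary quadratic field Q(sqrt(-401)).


K = Q(sqrt(-401)). d mod 4 = 3, so D = disc(K) = 4d = -1604
h(K) equals the number of primitive reduced positive-definite forms (a, b, c) = a*x^2 + b*x*y + c*y^2 with b^2 - 4ac = D,
where reduced means |b| <= a <= c, with b >= 0 whenever |b| = a or a = c, and primitive means gcd(a, b, c) = 1.
Reduced forces 3a^2 <= |D| = 1604, so 1 <= a <= 23; b must have the parity of D, and c = (b^2 - D)/(4a) must be an integer >= a.
Enumerate a = 1..23, b in [-a, a]:
  a=1: (1, 0, 401)  [1]
  a=2: (2, 2, 201)  [1]
  a=3: (3, -2, 134), (3, 2, 134)  [2]
  a=4: none
  a=5: (5, -4, 81), (5, 4, 81)  [2]
  a=6: (6, -2, 67), (6, 2, 67)  [2]
  a=7..8: none
  a=9: (9, -4, 45), (9, 4, 45)  [2]
  a=10: (10, -6, 41), (10, 6, 41)  [2]
  a=11..14: none
  a=15: (15, -14, 30), (15, -4, 27), (15, 4, 27), (15, 14, 30)  [4]
  a=16..17: none
  a=18: (18, -14, 25), (18, 14, 25)  [2]
  a=19: (19, -12, 23), (19, 12, 23)  [2]
  a=20..23: none
Total reduced forms: 1 + 1 + 2 + 2 + 2 + 2 + 2 + 4 + 2 + 2 = 20
h = 20

20


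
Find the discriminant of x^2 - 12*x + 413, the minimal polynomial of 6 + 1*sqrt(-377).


The element 6 + 1*sqrt(-377) has minimal polynomial:
x^2 - 12*x + 413
Discriminant = (-12)^2 - 4*(413)
= 144 - 1652
= -1508

-1508


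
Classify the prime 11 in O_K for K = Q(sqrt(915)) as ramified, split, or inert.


K = Q(sqrt(915)). Since d mod 4 = 3, disc(K) = 3660.
Check p | disc: 3660 mod 11 = 8.
p does not divide disc. Compute Legendre symbol (d/p):
2^((11-1)/2) mod 11 = -1
(d/p) = -1, so p is inert: (p) stays prime with e=1, f=2, g=1.
Therefore p is inert.

inert


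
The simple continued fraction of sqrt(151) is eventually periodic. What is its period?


Run the CF algorithm for sqrt(151).
a_0 = floor(sqrt(151)) = 12; set m_0=0, q_0=1.
Recurrence: m' = q*a - m,  q' = (d - m'^2)/q,  a' = floor((a_0 + m')/q').
  step 1: m=12, q=7, a=3
  step 2: m=9, q=10, a=2
  step 3: m=11, q=3, a=7
  step 4: m=10, q=17, a=1
  step 5: m=7, q=6, a=3
  step 6: m=11, q=5, a=4
  step 7: m=9, q=14, a=1
  step 8: m=5, q=9, a=1
  step 9: m=4, q=15, a=1
  step 10: m=11, q=2, a=11
  step 11: m=11, q=15, a=1
  step 12: m=4, q=9, a=1
  step 13: m=5, q=14, a=1
  step 14: m=9, q=5, a=4
  step 15: m=11, q=6, a=3
  step 16: m=7, q=17, a=1
  step 17: m=10, q=3, a=7
  step 18: m=11, q=10, a=2
  step 19: m=9, q=7, a=3
  step 20: m=12, q=1, a=24
a_20 = 2*a_0 = 24, so the period closes here.
sqrt(151) = [12; 3, 2, 7, 1, 3, 4, 1, 1, 1, 11, 1, 1, 1, 4, 3, 1, 7, 2, 3, 24]
Period length = 20

20


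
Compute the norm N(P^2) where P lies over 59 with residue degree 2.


N(P^a) = p^(a*f)
= 59^(2*2)
= 59^4
= 12117361

12117361


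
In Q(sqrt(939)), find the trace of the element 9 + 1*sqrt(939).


Tr(a + b*sqrt(d)) = (a + b*sqrt(d)) + (a - b*sqrt(d)) = 2a
= 2 * (9)
= 18

18


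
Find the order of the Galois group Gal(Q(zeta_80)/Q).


|Gal(Q(zeta_80)/Q)| = phi(80)
= 32

32


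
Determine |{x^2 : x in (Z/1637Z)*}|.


For prime p, the number of non-zero quadratic residues is (p-1)/2.
= (1637-1)/2
= 818

818


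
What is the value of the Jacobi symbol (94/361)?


Compute (94/361) via quadratic reciprocity:
  pull out 2: (2/361) = +1  (since 361 mod 8 = 1)
  reciprocity: (47/361) -> +(361/47)
  reduce: (32/47)
  pull out 2: (2/47) = +1  (since 47 mod 8 = 7)
  pull out 2: (2/47) = +1  (since 47 mod 8 = 7)
  pull out 2: (2/47) = +1  (since 47 mod 8 = 7)
  pull out 2: (2/47) = +1  (since 47 mod 8 = 7)
  pull out 2: (2/47) = +1  (since 47 mod 8 = 7)
  (1/47) = 1
Product of signs = 1

1


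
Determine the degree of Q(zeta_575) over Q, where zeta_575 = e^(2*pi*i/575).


The degree equals Euler's totient phi(575).
575 = 5^2 * 23
phi(575) = 440

440


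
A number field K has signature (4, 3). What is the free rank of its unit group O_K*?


By Dirichlet's unit theorem:
rank = r1 + r2 - 1
= 4 + 3 - 1
= 6

6


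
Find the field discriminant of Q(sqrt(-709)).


For K = Q(sqrt(d)) with d squarefree: disc(K) = d if d = 1 mod 4, and disc(K) = 4d if d = 2 or 3 mod 4.
Here d = -709, and d mod 4 = 3.
d = 3 mod 4, not 1 (O_K = Z[sqrt(d)]), so disc(K) = 4d = 4 * (-709) = -2836

-2836


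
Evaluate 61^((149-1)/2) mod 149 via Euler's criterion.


p = 149 is prime and the exponent is (p-1)/2 = 74, so by Euler's criterion 61^74 = (61/149) = +1 or -1 mod 149.
Compute by square-and-multiply:
  74 = 64 + 8 + 2 (binary 1001010)
  Repeated squaring mod 149: 61^1 = 61, 61^2 = 145, 61^4 = 16, 61^8 = 107, 61^16 = 125, 61^32 = 129, 61^64 = 102
  61^74 = 61^64 * 61^8 * 61^2 = 102 * 107 * 145 mod 149
    102 * 107 = 10914 = 37 mod 149
    37 * 145 = 5365 = 1 mod 149
  61^74 = 1 mod 149
Result 1: 61 is a quadratic residue mod 149.
61^74 mod 149 = 1

1


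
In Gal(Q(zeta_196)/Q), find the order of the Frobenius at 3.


The Frobenius at p in Gal(Q(zeta_n)/Q) = (Z/nZ)* is the class of p, so its order is ord_196(3), the smallest k >= 1 with 3^k = 1 mod 196.
n = 196 = 2^2 * 7^2, phi(196) = 84; the order divides phi(n).
Divisors of 84: 1, 2, 3, 4, 6, 7, 12, 14, 21, 28, 42, 84
Repeated squaring mod 196: 3^1 = 3, 3^2 = 9, 3^4 = 81, 3^8 = 93, 3^16 = 25, 3^32 = 37, 3^64 = 193
Test divisors in increasing order:
  k=1: 3^1 = 3 mod 196
  k=2: 3^2 = 9 mod 196
  k=3: 3^3 = 9 * 3 = 27 mod 196
  k=4: 3^4 = 81 mod 196
  k=6: 3^6 = 81 * 9 = 141 mod 196
  k=7: 3^7 = 81 * 9 * 3 = 31 mod 196
  k=12: 3^12 = 93 * 81 = 85 mod 196
  k=14: 3^14 = 93 * 81 * 9 = 177 mod 196
  k=21: 3^21 = 25 * 81 * 3 = 195 mod 196
  k=28: 3^28 = 25 * 93 * 81 = 165 mod 196
  k=42: 3^42 = 37 * 93 * 9 = 1 mod 196  <- first divisor giving 1
Order = 42

42


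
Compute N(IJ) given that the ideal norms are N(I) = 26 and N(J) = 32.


N(IJ) = N(I) * N(J)
= 26 * 32
= 832

832


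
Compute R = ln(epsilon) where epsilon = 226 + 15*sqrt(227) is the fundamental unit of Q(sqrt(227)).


epsilon = 226 + 15*sqrt(227)
= 451.9978
R = ln(451.9978)
= 6.1137

6.1137


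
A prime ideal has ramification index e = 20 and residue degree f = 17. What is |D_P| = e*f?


|D_P| = e * f
= 20 * 17
= 340

340


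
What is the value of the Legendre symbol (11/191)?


p = 191 is prime, so compute (11/191) with the reciprocity algorithm (Jacobi-symbol steps: pull out 2s via (2/n), flip via reciprocity, reduce):
  reciprocity: (11/191) -> -(191/11)
  reduce: (4/11)
  pull out 2: (2/11) = -1  (since 11 mod 8 = 3)
  pull out 2: (2/11) = -1  (since 11 mod 8 = 3)
  (1/11) = 1
Product of signs = -1
(11/191) = -1

-1


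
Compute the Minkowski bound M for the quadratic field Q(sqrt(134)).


d = 134, d mod 4 = 2, so disc(K) = 4d = 536; |disc(K)| = 536
Real quadratic field, so n = 2, s = r2 = 0, r1 = 2
M = (n!/n^n) * (4/pi)^s * sqrt(|disc(K)|) = (2!/2^2) * (4/pi)^0 * sqrt(536)
= 0.5 * 1.000000 * 23.151674
= 11.5758

11.5758


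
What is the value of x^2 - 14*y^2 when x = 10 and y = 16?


x^2 - d*y^2
= 10^2 - 14*16^2
= 100 - 3584
= -3484

-3484


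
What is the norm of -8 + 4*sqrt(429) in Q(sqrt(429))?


N(a + b*sqrt(d)) = a^2 - d*b^2
= (-8)^2 - (429)*(4)^2
= 64 - 6864
= -6800

-6800


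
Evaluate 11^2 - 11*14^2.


x^2 - d*y^2
= 11^2 - 11*14^2
= 121 - 2156
= -2035

-2035


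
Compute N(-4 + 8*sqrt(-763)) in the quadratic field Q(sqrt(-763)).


N(a + b*sqrt(d)) = a^2 - d*b^2
= (-4)^2 - (-763)*(8)^2
= 16 + 48832
= 48848

48848


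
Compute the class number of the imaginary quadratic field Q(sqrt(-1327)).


K = Q(sqrt(-1327)). d mod 4 = 1, so D = disc(K) = d = -1327
h(K) equals the number of primitive reduced positive-definite forms (a, b, c) = a*x^2 + b*x*y + c*y^2 with b^2 - 4ac = D,
where reduced means |b| <= a <= c, with b >= 0 whenever |b| = a or a = c, and primitive means gcd(a, b, c) = 1.
Reduced forces 3a^2 <= |D| = 1327, so 1 <= a <= 21; b must have the parity of D, and c = (b^2 - D)/(4a) must be an integer >= a.
Enumerate a = 1..21, b in [-a, a]:
  a=1: (1, 1, 332)  [1]
  a=2: (2, -1, 166), (2, 1, 166)  [2]
  a=3: none
  a=4: (4, -1, 83), (4, 1, 83)  [2]
  a=5..7: none
  a=8: (8, -7, 43), (8, 7, 43)  [2]
  a=9..10: none
  a=11: (11, -9, 32), (11, 9, 32)  [2]
  a=12: none
  a=13: (13, -5, 26), (13, 5, 26)  [2]
  a=14..15: none
  a=16: (16, -9, 22), (16, 9, 22)  [2]
  a=17: (17, -13, 22), (17, 13, 22)  [2]
  a=18..21: none
Total reduced forms: 1 + 2 + 2 + 2 + 2 + 2 + 2 + 2 = 15
h = 15

15


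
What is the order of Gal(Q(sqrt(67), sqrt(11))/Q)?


The 2 square roots of distinct primes are multiplicatively independent over Q,
so [K:Q] = 2^2 and Gal(K/Q) is isomorphic to (Z/2Z)^2.
|Gal| = 2^2 = 4

4


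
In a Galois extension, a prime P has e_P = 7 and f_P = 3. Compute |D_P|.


|D_P| = e * f
= 7 * 3
= 21

21


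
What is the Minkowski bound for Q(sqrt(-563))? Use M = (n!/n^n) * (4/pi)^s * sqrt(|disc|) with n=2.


d = -563, d mod 4 = 1, so disc(K) = d = -563; |disc(K)| = 563
Imaginary quadratic field, so n = 2, s = r2 = 1, r1 = 0
M = (n!/n^n) * (4/pi)^s * sqrt(|disc(K)|) = (2!/2^2) * (4/pi)^1 * sqrt(563)
= 0.5 * 1.273240 * 23.727621
= 15.1055

15.1055


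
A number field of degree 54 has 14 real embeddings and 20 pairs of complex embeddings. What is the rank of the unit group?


By Dirichlet's unit theorem:
rank = r1 + r2 - 1
= 14 + 20 - 1
= 33

33


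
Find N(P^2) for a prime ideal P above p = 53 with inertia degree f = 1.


N(P^a) = p^(a*f)
= 53^(2*1)
= 53^2
= 2809

2809


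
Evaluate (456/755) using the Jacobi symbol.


Compute (456/755) via quadratic reciprocity:
  pull out 2: (2/755) = -1  (since 755 mod 8 = 3)
  pull out 2: (2/755) = -1  (since 755 mod 8 = 3)
  pull out 2: (2/755) = -1  (since 755 mod 8 = 3)
  reciprocity: (57/755) -> +(755/57)
  reduce: (14/57)
  pull out 2: (2/57) = +1  (since 57 mod 8 = 1)
  reciprocity: (7/57) -> +(57/7)
  reduce: (1/7)
  (1/7) = 1
Product of signs = -1

-1


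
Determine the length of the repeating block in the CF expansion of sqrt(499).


Run the CF algorithm for sqrt(499).
a_0 = floor(sqrt(499)) = 22; set m_0=0, q_0=1.
Recurrence: m' = q*a - m,  q' = (d - m'^2)/q,  a' = floor((a_0 + m')/q').
  step 1: m=22, q=15, a=2
  step 2: m=8, q=29, a=1
  step 3: m=21, q=2, a=21
  step 4: m=21, q=29, a=1
  step 5: m=8, q=15, a=2
  step 6: m=22, q=1, a=44
a_6 = 2*a_0 = 44, so the period closes here.
sqrt(499) = [22; 2, 1, 21, 1, 2, 44]
Period length = 6

6


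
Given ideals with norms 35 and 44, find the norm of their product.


N(IJ) = N(I) * N(J)
= 35 * 44
= 1540

1540


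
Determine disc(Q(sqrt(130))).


For K = Q(sqrt(d)) with d squarefree: disc(K) = d if d = 1 mod 4, and disc(K) = 4d if d = 2 or 3 mod 4.
Here d = 130, and d mod 4 = 2.
d = 2 mod 4, not 1 (O_K = Z[sqrt(d)]), so disc(K) = 4d = 4 * (130) = 520

520


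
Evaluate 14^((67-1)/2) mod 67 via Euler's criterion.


p = 67 is prime and the exponent is (p-1)/2 = 33, so by Euler's criterion 14^33 = (14/67) = +1 or -1 mod 67.
Compute by square-and-multiply:
  33 = 32 + 1 (binary 100001)
  Repeated squaring mod 67: 14^1 = 14, 14^2 = 62, 14^4 = 25, 14^8 = 22, 14^16 = 15, 14^32 = 24
  14^33 = 14^32 * 14^1 = 24 * 14 mod 67
    24 * 14 = 336 = 1 mod 67
  14^33 = 1 mod 67
Result 1: 14 is a quadratic residue mod 67.
14^33 mod 67 = 1

1


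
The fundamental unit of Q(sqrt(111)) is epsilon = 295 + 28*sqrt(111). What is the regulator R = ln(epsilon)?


epsilon = 295 + 28*sqrt(111)
= 589.9983
R = ln(589.9983)
= 6.3801

6.3801


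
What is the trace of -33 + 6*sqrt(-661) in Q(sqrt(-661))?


Tr(a + b*sqrt(d)) = (a + b*sqrt(d)) + (a - b*sqrt(d)) = 2a
= 2 * (-33)
= -66

-66


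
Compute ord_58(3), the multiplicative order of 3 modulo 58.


We want ord_58(3), the smallest k >= 1 with 3^k = 1 mod 58.
n = 58 = 2 * 29, phi(58) = 28; the order divides phi(n).
Divisors of 28: 1, 2, 4, 7, 14, 28
Repeated squaring mod 58: 3^1 = 3, 3^2 = 9, 3^4 = 23, 3^8 = 7, 3^16 = 49
Test divisors in increasing order:
  k=1: 3^1 = 3 mod 58
  k=2: 3^2 = 9 mod 58
  k=4: 3^4 = 23 mod 58
  k=7: 3^7 = 23 * 9 * 3 = 41 mod 58
  k=14: 3^14 = 7 * 23 * 9 = 57 mod 58
  k=28: 3^28 = 49 * 7 * 23 = 1 mod 58  <- first divisor giving 1
Order = 28

28


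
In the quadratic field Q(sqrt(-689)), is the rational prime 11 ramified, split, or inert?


K = Q(sqrt(-689)). Since d mod 4 = 3, disc(K) = -2756.
Check p | disc: -2756 mod 11 = 5.
p does not divide disc. Compute Legendre symbol (d/p):
4^((11-1)/2) mod 11 = 1
(d/p) = 1, so p splits: (p) = P*P' with e=1, f=1, g=2.
Therefore p is split.

split


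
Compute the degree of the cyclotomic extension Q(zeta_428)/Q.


The degree equals Euler's totient phi(428).
428 = 2^2 * 107
phi(428) = 212

212


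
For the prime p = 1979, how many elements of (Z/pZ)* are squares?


For prime p, the number of non-zero quadratic residues is (p-1)/2.
= (1979-1)/2
= 989

989


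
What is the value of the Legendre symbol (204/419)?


p = 419 is prime, so compute (204/419) with the reciprocity algorithm (Jacobi-symbol steps: pull out 2s via (2/n), flip via reciprocity, reduce):
  pull out 2: (2/419) = -1  (since 419 mod 8 = 3)
  pull out 2: (2/419) = -1  (since 419 mod 8 = 3)
  reciprocity: (51/419) -> -(419/51)
  reduce: (11/51)
  reciprocity: (11/51) -> -(51/11)
  reduce: (7/11)
  reciprocity: (7/11) -> -(11/7)
  reduce: (4/7)
  pull out 2: (2/7) = +1  (since 7 mod 8 = 7)
  pull out 2: (2/7) = +1  (since 7 mod 8 = 7)
  (1/7) = 1
Product of signs = -1
(204/419) = -1

-1


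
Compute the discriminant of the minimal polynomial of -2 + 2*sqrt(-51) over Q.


The element -2 + 2*sqrt(-51) has minimal polynomial:
x^2 + 4*x + 208
Discriminant = (4)^2 - 4*(208)
= 16 - 832
= -816

-816


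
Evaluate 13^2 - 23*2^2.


x^2 - d*y^2
= 13^2 - 23*2^2
= 169 - 92
= 77

77


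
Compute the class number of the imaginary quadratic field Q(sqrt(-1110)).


K = Q(sqrt(-1110)). d mod 4 = 2, so D = disc(K) = 4d = -4440
h(K) equals the number of primitive reduced positive-definite forms (a, b, c) = a*x^2 + b*x*y + c*y^2 with b^2 - 4ac = D,
where reduced means |b| <= a <= c, with b >= 0 whenever |b| = a or a = c, and primitive means gcd(a, b, c) = 1.
Reduced forces 3a^2 <= |D| = 4440, so 1 <= a <= 38; b must have the parity of D, and c = (b^2 - D)/(4a) must be an integer >= a.
Enumerate a = 1..38, b in [-a, a]:
  a=1: (1, 0, 1110)  [1]
  a=2: (2, 0, 555)  [1]
  a=3: (3, 0, 370)  [1]
  a=4: none
  a=5: (5, 0, 222)  [1]
  a=6: (6, 0, 185)  [1]
  a=7..9: none
  a=10: (10, 0, 111)  [1]
  a=11: (11, -2, 101), (11, 2, 101)  [2]
  a=12..14: none
  a=15: (15, 0, 74)  [1]
  a=16..18: none
  a=19: (19, -14, 61), (19, 14, 61)  [2]
  a=20..21: none
  a=22: (22, -20, 55), (22, 20, 55)  [2]
  a=23..29: none
  a=30: (30, 0, 37)  [1]
  a=31..32: none
  a=33: (33, -24, 38), (33, 24, 38)  [2]
  a=34..38: none
Total reduced forms: 1 + 1 + 1 + 1 + 1 + 1 + 2 + 1 + 2 + 2 + 1 + 2 = 16
h = 16

16


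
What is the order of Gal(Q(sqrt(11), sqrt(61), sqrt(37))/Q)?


The 3 square roots of distinct primes are multiplicatively independent over Q,
so [K:Q] = 2^3 and Gal(K/Q) is isomorphic to (Z/2Z)^3.
|Gal| = 2^3 = 8

8


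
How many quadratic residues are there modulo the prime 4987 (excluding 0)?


For prime p, the number of non-zero quadratic residues is (p-1)/2.
= (4987-1)/2
= 2493

2493


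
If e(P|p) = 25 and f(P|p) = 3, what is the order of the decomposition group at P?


|D_P| = e * f
= 25 * 3
= 75

75


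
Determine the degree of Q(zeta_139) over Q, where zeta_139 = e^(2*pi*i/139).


The degree equals Euler's totient phi(139).
139 = 139
phi(139) = 138

138


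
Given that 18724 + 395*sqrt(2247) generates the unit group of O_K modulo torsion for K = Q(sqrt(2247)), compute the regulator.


epsilon = 18724 + 395*sqrt(2247)
= 37448.0000
R = ln(37448.0000)
= 10.5307

10.5307


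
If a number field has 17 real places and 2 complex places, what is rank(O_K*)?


By Dirichlet's unit theorem:
rank = r1 + r2 - 1
= 17 + 2 - 1
= 18

18


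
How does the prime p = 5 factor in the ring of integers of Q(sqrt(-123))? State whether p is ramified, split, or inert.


K = Q(sqrt(-123)). Since d mod 4 = 1, disc(K) = -123.
Check p | disc: -123 mod 5 = 2.
p does not divide disc. Compute Legendre symbol (d/p):
2^((5-1)/2) mod 5 = -1
(d/p) = -1, so p is inert: (p) stays prime with e=1, f=2, g=1.
Therefore p is inert.

inert


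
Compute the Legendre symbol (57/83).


p = 83 is prime, so compute (57/83) with the reciprocity algorithm (Jacobi-symbol steps: pull out 2s via (2/n), flip via reciprocity, reduce):
  reciprocity: (57/83) -> +(83/57)
  reduce: (26/57)
  pull out 2: (2/57) = +1  (since 57 mod 8 = 1)
  reciprocity: (13/57) -> +(57/13)
  reduce: (5/13)
  reciprocity: (5/13) -> +(13/5)
  reduce: (3/5)
  reciprocity: (3/5) -> +(5/3)
  reduce: (2/3)
  pull out 2: (2/3) = -1  (since 3 mod 8 = 3)
  (1/3) = 1
Product of signs = -1
(57/83) = -1

-1


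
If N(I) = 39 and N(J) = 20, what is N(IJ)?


N(IJ) = N(I) * N(J)
= 39 * 20
= 780

780


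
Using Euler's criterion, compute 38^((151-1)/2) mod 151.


p = 151 is prime and the exponent is (p-1)/2 = 75, so by Euler's criterion 38^75 = (38/151) = +1 or -1 mod 151.
Compute by square-and-multiply:
  75 = 64 + 8 + 2 + 1 (binary 1001011)
  Repeated squaring mod 151: 38^1 = 38, 38^2 = 85, 38^4 = 128, 38^8 = 76, 38^16 = 38, 38^32 = 85, 38^64 = 128
  38^75 = 38^64 * 38^8 * 38^2 * 38^1 = 128 * 76 * 85 * 38 mod 151
    128 * 76 = 9728 = 64 mod 151
    64 * 85 = 5440 = 4 mod 151
    4 * 38 = 152 = 1 mod 151
  38^75 = 1 mod 151
Result 1: 38 is a quadratic residue mod 151.
38^75 mod 151 = 1

1


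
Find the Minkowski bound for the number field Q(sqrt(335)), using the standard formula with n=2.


d = 335, d mod 4 = 3, so disc(K) = 4d = 1340; |disc(K)| = 1340
Real quadratic field, so n = 2, s = r2 = 0, r1 = 2
M = (n!/n^n) * (4/pi)^s * sqrt(|disc(K)|) = (2!/2^2) * (4/pi)^0 * sqrt(1340)
= 0.5 * 1.000000 * 36.606010
= 18.3030

18.3030


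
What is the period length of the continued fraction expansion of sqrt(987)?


Run the CF algorithm for sqrt(987).
a_0 = floor(sqrt(987)) = 31; set m_0=0, q_0=1.
Recurrence: m' = q*a - m,  q' = (d - m'^2)/q,  a' = floor((a_0 + m')/q').
  step 1: m=31, q=26, a=2
  step 2: m=21, q=21, a=2
  step 3: m=21, q=26, a=2
  step 4: m=31, q=1, a=62
a_4 = 2*a_0 = 62, so the period closes here.
sqrt(987) = [31; 2, 2, 2, 62]
Period length = 4

4


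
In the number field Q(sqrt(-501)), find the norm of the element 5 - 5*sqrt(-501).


N(a + b*sqrt(d)) = a^2 - d*b^2
= (5)^2 - (-501)*(-5)^2
= 25 + 12525
= 12550

12550


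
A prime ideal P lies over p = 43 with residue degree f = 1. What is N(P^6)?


N(P^a) = p^(a*f)
= 43^(6*1)
= 43^6
= 6321363049

6321363049


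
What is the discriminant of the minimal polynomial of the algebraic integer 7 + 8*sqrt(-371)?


The element 7 + 8*sqrt(-371) has minimal polynomial:
x^2 - 14*x + 23793
Discriminant = (-14)^2 - 4*(23793)
= 196 - 95172
= -94976

-94976


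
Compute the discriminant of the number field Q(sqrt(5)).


For K = Q(sqrt(d)) with d squarefree: disc(K) = d if d = 1 mod 4, and disc(K) = 4d if d = 2 or 3 mod 4.
Here d = 5, and d mod 4 = 1.
d = 1 mod 4 (O_K = Z[(1+sqrt(d))/2]), so disc(K) = d = 5

5


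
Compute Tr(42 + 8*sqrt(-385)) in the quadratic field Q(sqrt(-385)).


Tr(a + b*sqrt(d)) = (a + b*sqrt(d)) + (a - b*sqrt(d)) = 2a
= 2 * (42)
= 84

84


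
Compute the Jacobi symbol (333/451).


Compute (333/451) via quadratic reciprocity:
  reciprocity: (333/451) -> +(451/333)
  reduce: (118/333)
  pull out 2: (2/333) = -1  (since 333 mod 8 = 5)
  reciprocity: (59/333) -> +(333/59)
  reduce: (38/59)
  pull out 2: (2/59) = -1  (since 59 mod 8 = 3)
  reciprocity: (19/59) -> -(59/19)
  reduce: (2/19)
  pull out 2: (2/19) = -1  (since 19 mod 8 = 3)
  (1/19) = 1
Product of signs = 1

1


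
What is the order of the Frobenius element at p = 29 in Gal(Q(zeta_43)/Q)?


The Frobenius at p in Gal(Q(zeta_n)/Q) = (Z/nZ)* is the class of p, so its order is ord_43(29), the smallest k >= 1 with 29^k = 1 mod 43.
n = 43 = 43, phi(43) = 42; the order divides phi(n).
Divisors of 42: 1, 2, 3, 6, 7, 14, 21, 42
Repeated squaring mod 43: 29^1 = 29, 29^2 = 24, 29^4 = 17, 29^8 = 31, 29^16 = 15, 29^32 = 10
Test divisors in increasing order:
  k=1: 29^1 = 29 mod 43
  k=2: 29^2 = 24 mod 43
  k=3: 29^3 = 24 * 29 = 8 mod 43
  k=6: 29^6 = 17 * 24 = 21 mod 43
  k=7: 29^7 = 17 * 24 * 29 = 7 mod 43
  k=14: 29^14 = 31 * 17 * 24 = 6 mod 43
  k=21: 29^21 = 15 * 17 * 29 = 42 mod 43
  k=42: 29^42 = 10 * 31 * 24 = 1 mod 43  <- first divisor giving 1
Order = 42

42


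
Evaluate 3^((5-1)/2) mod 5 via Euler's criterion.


p = 5 is prime and the exponent is (p-1)/2 = 2, so by Euler's criterion 3^2 = (3/5) = +1 or -1 mod 5.
Compute by square-and-multiply:
  2 = 2 (binary 10)
  Repeated squaring mod 5: 3^1 = 3, 3^2 = 4
  3^2 = 4 mod 5
Result 4 = p - 1 = -1 mod 5: 3 is a quadratic non-residue mod 5. As a residue in [0, p-1] the value is 4.
3^2 mod 5 = 4

4


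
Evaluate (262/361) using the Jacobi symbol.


Compute (262/361) via quadratic reciprocity:
  pull out 2: (2/361) = +1  (since 361 mod 8 = 1)
  reciprocity: (131/361) -> +(361/131)
  reduce: (99/131)
  reciprocity: (99/131) -> -(131/99)
  reduce: (32/99)
  pull out 2: (2/99) = -1  (since 99 mod 8 = 3)
  pull out 2: (2/99) = -1  (since 99 mod 8 = 3)
  pull out 2: (2/99) = -1  (since 99 mod 8 = 3)
  pull out 2: (2/99) = -1  (since 99 mod 8 = 3)
  pull out 2: (2/99) = -1  (since 99 mod 8 = 3)
  (1/99) = 1
Product of signs = 1

1


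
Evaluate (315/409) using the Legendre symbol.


p = 409 is prime, so compute (315/409) with the reciprocity algorithm (Jacobi-symbol steps: pull out 2s via (2/n), flip via reciprocity, reduce):
  reciprocity: (315/409) -> +(409/315)
  reduce: (94/315)
  pull out 2: (2/315) = -1  (since 315 mod 8 = 3)
  reciprocity: (47/315) -> -(315/47)
  reduce: (33/47)
  reciprocity: (33/47) -> +(47/33)
  reduce: (14/33)
  pull out 2: (2/33) = +1  (since 33 mod 8 = 1)
  reciprocity: (7/33) -> +(33/7)
  reduce: (5/7)
  reciprocity: (5/7) -> +(7/5)
  reduce: (2/5)
  pull out 2: (2/5) = -1  (since 5 mod 8 = 5)
  (1/5) = 1
Product of signs = -1
(315/409) = -1

-1


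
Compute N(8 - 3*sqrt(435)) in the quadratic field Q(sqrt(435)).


N(a + b*sqrt(d)) = a^2 - d*b^2
= (8)^2 - (435)*(-3)^2
= 64 - 3915
= -3851

-3851


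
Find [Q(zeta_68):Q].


The degree equals Euler's totient phi(68).
68 = 2^2 * 17
phi(68) = 32

32


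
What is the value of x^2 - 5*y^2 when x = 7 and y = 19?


x^2 - d*y^2
= 7^2 - 5*19^2
= 49 - 1805
= -1756

-1756


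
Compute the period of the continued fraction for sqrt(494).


Run the CF algorithm for sqrt(494).
a_0 = floor(sqrt(494)) = 22; set m_0=0, q_0=1.
Recurrence: m' = q*a - m,  q' = (d - m'^2)/q,  a' = floor((a_0 + m')/q').
  step 1: m=22, q=10, a=4
  step 2: m=18, q=17, a=2
  step 3: m=16, q=14, a=2
  step 4: m=12, q=25, a=1
  step 5: m=13, q=13, a=2
  step 6: m=13, q=25, a=1
  step 7: m=12, q=14, a=2
  step 8: m=16, q=17, a=2
  step 9: m=18, q=10, a=4
  step 10: m=22, q=1, a=44
a_10 = 2*a_0 = 44, so the period closes here.
sqrt(494) = [22; 4, 2, 2, 1, 2, 1, 2, 2, 4, 44]
Period length = 10

10


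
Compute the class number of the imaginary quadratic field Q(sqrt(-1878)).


K = Q(sqrt(-1878)). d mod 4 = 2, so D = disc(K) = 4d = -7512
h(K) equals the number of primitive reduced positive-definite forms (a, b, c) = a*x^2 + b*x*y + c*y^2 with b^2 - 4ac = D,
where reduced means |b| <= a <= c, with b >= 0 whenever |b| = a or a = c, and primitive means gcd(a, b, c) = 1.
Reduced forces 3a^2 <= |D| = 7512, so 1 <= a <= 50; b must have the parity of D, and c = (b^2 - D)/(4a) must be an integer >= a.
Enumerate a = 1..50, b in [-a, a]:
  a=1: (1, 0, 1878)  [1]
  a=2: (2, 0, 939)  [1]
  a=3: (3, 0, 626)  [1]
  a=4..5: none
  a=6: (6, 0, 313)  [1]
  a=7..10: none
  a=11: (11, -10, 173), (11, 10, 173)  [2]
  a=12..16: none
  a=17: (17, -6, 111), (17, 6, 111)  [2]
  a=18..21: none
  a=22: (22, -12, 87), (22, 12, 87)  [2]
  a=23: (23, -20, 86), (23, 20, 86)  [2]
  a=24..28: none
  a=29: (29, -12, 66), (29, 12, 66)  [2]
  a=30..32: none
  a=33: (33, -12, 58), (33, 12, 58)  [2]
  a=34: (34, -28, 61), (34, 28, 61)  [2]
  a=35..36: none
  a=37: (37, -6, 51), (37, 6, 51)  [2]
  a=38..40: none
  a=41: (41, -14, 47), (41, 14, 47)  [2]
  a=42: none
  a=43: (43, -20, 46), (43, 20, 46)  [2]
  a=44..50: none
Total reduced forms: 1 + 1 + 1 + 1 + 2 + 2 + 2 + 2 + 2 + 2 + 2 + 2 + 2 + 2 = 24
h = 24

24


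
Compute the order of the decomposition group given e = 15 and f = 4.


|D_P| = e * f
= 15 * 4
= 60

60


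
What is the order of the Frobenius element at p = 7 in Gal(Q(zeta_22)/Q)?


The Frobenius at p in Gal(Q(zeta_n)/Q) = (Z/nZ)* is the class of p, so its order is ord_22(7), the smallest k >= 1 with 7^k = 1 mod 22.
n = 22 = 2 * 11, phi(22) = 10; the order divides phi(n).
Divisors of 10: 1, 2, 5, 10
Repeated squaring mod 22: 7^1 = 7, 7^2 = 5, 7^4 = 3, 7^8 = 9
Test divisors in increasing order:
  k=1: 7^1 = 7 mod 22
  k=2: 7^2 = 5 mod 22
  k=5: 7^5 = 3 * 7 = 21 mod 22
  k=10: 7^10 = 9 * 5 = 1 mod 22  <- first divisor giving 1
Order = 10

10


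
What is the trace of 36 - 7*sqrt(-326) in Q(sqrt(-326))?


Tr(a + b*sqrt(d)) = (a + b*sqrt(d)) + (a - b*sqrt(d)) = 2a
= 2 * (36)
= 72

72


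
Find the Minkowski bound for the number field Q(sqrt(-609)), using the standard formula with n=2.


d = -609, d mod 4 = 3, so disc(K) = 4d = -2436; |disc(K)| = 2436
Imaginary quadratic field, so n = 2, s = r2 = 1, r1 = 0
M = (n!/n^n) * (4/pi)^s * sqrt(|disc(K)|) = (2!/2^2) * (4/pi)^1 * sqrt(2436)
= 0.5 * 1.273240 * 49.355851
= 31.4209

31.4209


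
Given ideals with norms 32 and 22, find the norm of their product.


N(IJ) = N(I) * N(J)
= 32 * 22
= 704

704


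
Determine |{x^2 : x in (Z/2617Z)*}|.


For prime p, the number of non-zero quadratic residues is (p-1)/2.
= (2617-1)/2
= 1308

1308


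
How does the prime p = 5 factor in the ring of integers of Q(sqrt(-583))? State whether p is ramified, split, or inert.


K = Q(sqrt(-583)). Since d mod 4 = 1, disc(K) = -583.
Check p | disc: -583 mod 5 = 2.
p does not divide disc. Compute Legendre symbol (d/p):
2^((5-1)/2) mod 5 = -1
(d/p) = -1, so p is inert: (p) stays prime with e=1, f=2, g=1.
Therefore p is inert.

inert


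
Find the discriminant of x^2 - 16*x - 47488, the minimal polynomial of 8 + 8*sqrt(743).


The element 8 + 8*sqrt(743) has minimal polynomial:
x^2 - 16*x - 47488
Discriminant = (-16)^2 - 4*(-47488)
= 256 + 189952
= 190208

190208


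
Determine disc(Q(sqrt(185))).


For K = Q(sqrt(d)) with d squarefree: disc(K) = d if d = 1 mod 4, and disc(K) = 4d if d = 2 or 3 mod 4.
Here d = 185, and d mod 4 = 1.
d = 1 mod 4 (O_K = Z[(1+sqrt(d))/2]), so disc(K) = d = 185

185


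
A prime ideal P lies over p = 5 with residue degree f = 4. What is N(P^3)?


N(P^a) = p^(a*f)
= 5^(3*4)
= 5^12
= 244140625

244140625


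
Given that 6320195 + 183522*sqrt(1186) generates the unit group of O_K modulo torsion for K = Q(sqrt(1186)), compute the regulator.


epsilon = 6320195 + 183522*sqrt(1186)
= 1.2640e+07
R = ln(1.2640e+07)
= 16.3524

16.3524


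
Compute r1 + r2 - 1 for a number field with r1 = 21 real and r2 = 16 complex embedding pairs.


By Dirichlet's unit theorem:
rank = r1 + r2 - 1
= 21 + 16 - 1
= 36

36


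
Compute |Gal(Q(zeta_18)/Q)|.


|Gal(Q(zeta_18)/Q)| = phi(18)
= 6

6


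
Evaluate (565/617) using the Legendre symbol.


p = 617 is prime, so compute (565/617) with the reciprocity algorithm (Jacobi-symbol steps: pull out 2s via (2/n), flip via reciprocity, reduce):
  reciprocity: (565/617) -> +(617/565)
  reduce: (52/565)
  pull out 2: (2/565) = -1  (since 565 mod 8 = 5)
  pull out 2: (2/565) = -1  (since 565 mod 8 = 5)
  reciprocity: (13/565) -> +(565/13)
  reduce: (6/13)
  pull out 2: (2/13) = -1  (since 13 mod 8 = 5)
  reciprocity: (3/13) -> +(13/3)
  reduce: (1/3)
  (1/3) = 1
Product of signs = -1
(565/617) = -1

-1


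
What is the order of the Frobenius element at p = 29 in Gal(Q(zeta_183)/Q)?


The Frobenius at p in Gal(Q(zeta_n)/Q) = (Z/nZ)* is the class of p, so its order is ord_183(29), the smallest k >= 1 with 29^k = 1 mod 183.
n = 183 = 3 * 61, phi(183) = 120; the order divides phi(n).
Divisors of 120: 1, 2, 3, 4, 5, 6, 8, 10, 12, 15, 20, 24, 30, 40, 60, 120
Repeated squaring mod 183: 29^1 = 29, 29^2 = 109, 29^4 = 169, 29^8 = 13, 29^16 = 169, 29^32 = 13, 29^64 = 169
Test divisors in increasing order:
  k=1: 29^1 = 29 mod 183
  k=2: 29^2 = 109 mod 183
  k=3: 29^3 = 109 * 29 = 50 mod 183
  k=4: 29^4 = 169 mod 183
  k=5: 29^5 = 169 * 29 = 143 mod 183
  k=6: 29^6 = 169 * 109 = 121 mod 183
  k=8: 29^8 = 13 mod 183
  k=10: 29^10 = 13 * 109 = 136 mod 183
  k=12: 29^12 = 13 * 169 = 1 mod 183  <- first divisor giving 1
Order = 12

12


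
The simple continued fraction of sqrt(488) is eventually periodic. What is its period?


Run the CF algorithm for sqrt(488).
a_0 = floor(sqrt(488)) = 22; set m_0=0, q_0=1.
Recurrence: m' = q*a - m,  q' = (d - m'^2)/q,  a' = floor((a_0 + m')/q').
  step 1: m=22, q=4, a=11
  step 2: m=22, q=1, a=44
a_2 = 2*a_0 = 44, so the period closes here.
sqrt(488) = [22; 11, 44]
Period length = 2

2


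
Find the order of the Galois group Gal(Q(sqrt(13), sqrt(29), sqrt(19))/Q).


The 3 square roots of distinct primes are multiplicatively independent over Q,
so [K:Q] = 2^3 and Gal(K/Q) is isomorphic to (Z/2Z)^3.
|Gal| = 2^3 = 8

8


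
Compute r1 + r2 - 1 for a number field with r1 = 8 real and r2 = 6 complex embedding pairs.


By Dirichlet's unit theorem:
rank = r1 + r2 - 1
= 8 + 6 - 1
= 13

13


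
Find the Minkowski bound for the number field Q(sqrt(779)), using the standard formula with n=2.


d = 779, d mod 4 = 3, so disc(K) = 4d = 3116; |disc(K)| = 3116
Real quadratic field, so n = 2, s = r2 = 0, r1 = 2
M = (n!/n^n) * (4/pi)^s * sqrt(|disc(K)|) = (2!/2^2) * (4/pi)^0 * sqrt(3116)
= 0.5 * 1.000000 * 55.821143
= 27.9106

27.9106


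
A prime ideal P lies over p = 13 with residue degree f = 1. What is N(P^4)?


N(P^a) = p^(a*f)
= 13^(4*1)
= 13^4
= 28561

28561


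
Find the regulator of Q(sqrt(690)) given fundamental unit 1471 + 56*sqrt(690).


epsilon = 1471 + 56*sqrt(690)
= 2941.9997
R = ln(2941.9997)
= 7.9868

7.9868


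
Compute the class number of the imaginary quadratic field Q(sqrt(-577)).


K = Q(sqrt(-577)). d mod 4 = 3, so D = disc(K) = 4d = -2308
h(K) equals the number of primitive reduced positive-definite forms (a, b, c) = a*x^2 + b*x*y + c*y^2 with b^2 - 4ac = D,
where reduced means |b| <= a <= c, with b >= 0 whenever |b| = a or a = c, and primitive means gcd(a, b, c) = 1.
Reduced forces 3a^2 <= |D| = 2308, so 1 <= a <= 27; b must have the parity of D, and c = (b^2 - D)/(4a) must be an integer >= a.
Enumerate a = 1..27, b in [-a, a]:
  a=1: (1, 0, 577)  [1]
  a=2: (2, 2, 289)  [1]
  a=3..6: none
  a=7: (7, -4, 83), (7, 4, 83)  [2]
  a=8..13: none
  a=14: (14, -10, 43), (14, 10, 43)  [2]
  a=15..16: none
  a=17: (17, -2, 34), (17, 2, 34)  [2]
  a=18..27: none
Total reduced forms: 1 + 1 + 2 + 2 + 2 = 8
h = 8

8


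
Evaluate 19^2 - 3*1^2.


x^2 - d*y^2
= 19^2 - 3*1^2
= 361 - 3
= 358

358


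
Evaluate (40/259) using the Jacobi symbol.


Compute (40/259) via quadratic reciprocity:
  pull out 2: (2/259) = -1  (since 259 mod 8 = 3)
  pull out 2: (2/259) = -1  (since 259 mod 8 = 3)
  pull out 2: (2/259) = -1  (since 259 mod 8 = 3)
  reciprocity: (5/259) -> +(259/5)
  reduce: (4/5)
  pull out 2: (2/5) = -1  (since 5 mod 8 = 5)
  pull out 2: (2/5) = -1  (since 5 mod 8 = 5)
  (1/5) = 1
Product of signs = -1

-1


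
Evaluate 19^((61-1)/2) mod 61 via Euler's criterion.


p = 61 is prime and the exponent is (p-1)/2 = 30, so by Euler's criterion 19^30 = (19/61) = +1 or -1 mod 61.
Compute by square-and-multiply:
  30 = 16 + 8 + 4 + 2 (binary 11110)
  Repeated squaring mod 61: 19^1 = 19, 19^2 = 56, 19^4 = 25, 19^8 = 15, 19^16 = 42
  19^30 = 19^16 * 19^8 * 19^4 * 19^2 = 42 * 15 * 25 * 56 mod 61
    42 * 15 = 630 = 20 mod 61
    20 * 25 = 500 = 12 mod 61
    12 * 56 = 672 = 1 mod 61
  19^30 = 1 mod 61
Result 1: 19 is a quadratic residue mod 61.
19^30 mod 61 = 1

1


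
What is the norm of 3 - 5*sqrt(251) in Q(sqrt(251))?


N(a + b*sqrt(d)) = a^2 - d*b^2
= (3)^2 - (251)*(-5)^2
= 9 - 6275
= -6266

-6266


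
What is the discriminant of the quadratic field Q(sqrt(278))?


For K = Q(sqrt(d)) with d squarefree: disc(K) = d if d = 1 mod 4, and disc(K) = 4d if d = 2 or 3 mod 4.
Here d = 278, and d mod 4 = 2.
d = 2 mod 4, not 1 (O_K = Z[sqrt(d)]), so disc(K) = 4d = 4 * (278) = 1112

1112


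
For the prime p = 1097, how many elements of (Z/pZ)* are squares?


For prime p, the number of non-zero quadratic residues is (p-1)/2.
= (1097-1)/2
= 548

548


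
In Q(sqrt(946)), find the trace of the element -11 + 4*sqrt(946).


Tr(a + b*sqrt(d)) = (a + b*sqrt(d)) + (a - b*sqrt(d)) = 2a
= 2 * (-11)
= -22

-22


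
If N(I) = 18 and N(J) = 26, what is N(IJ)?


N(IJ) = N(I) * N(J)
= 18 * 26
= 468

468


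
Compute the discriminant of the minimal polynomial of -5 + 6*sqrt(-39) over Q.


The element -5 + 6*sqrt(-39) has minimal polynomial:
x^2 + 10*x + 1429
Discriminant = (10)^2 - 4*(1429)
= 100 - 5716
= -5616

-5616


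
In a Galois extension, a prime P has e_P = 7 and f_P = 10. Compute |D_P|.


|D_P| = e * f
= 7 * 10
= 70

70


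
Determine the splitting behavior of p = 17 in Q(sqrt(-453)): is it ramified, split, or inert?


K = Q(sqrt(-453)). Since d mod 4 = 3, disc(K) = -1812.
Check p | disc: -1812 mod 17 = 7.
p does not divide disc. Compute Legendre symbol (d/p):
6^((17-1)/2) mod 17 = -1
(d/p) = -1, so p is inert: (p) stays prime with e=1, f=2, g=1.
Therefore p is inert.

inert


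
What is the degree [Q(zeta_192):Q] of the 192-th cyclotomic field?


The degree equals Euler's totient phi(192).
192 = 2^6 * 3
phi(192) = 64

64
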